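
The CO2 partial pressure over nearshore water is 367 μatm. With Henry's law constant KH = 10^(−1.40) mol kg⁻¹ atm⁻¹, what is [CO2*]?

KH = 10^(−1.40) = 3.981×10^-2 mol kg⁻¹ atm⁻¹
[CO2*] = KH · pCO2 = 3.981×10^-2 × 367×10^-6 atm = 1.46×10^-5 mol/kg

[CO2*] = 14.6 μmol/kg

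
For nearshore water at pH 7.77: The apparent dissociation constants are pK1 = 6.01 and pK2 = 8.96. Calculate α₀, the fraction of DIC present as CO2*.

α₀ = 1 / (1 + K1/[H⁺] + K1K2/[H⁺]²) = 1 / (1 + 10^+1.76 + 10^+0.57)
   = 1 / (1 + 57.544 + 3.7154) = 1/62.259 = 0.01606

α₀ = 0.0161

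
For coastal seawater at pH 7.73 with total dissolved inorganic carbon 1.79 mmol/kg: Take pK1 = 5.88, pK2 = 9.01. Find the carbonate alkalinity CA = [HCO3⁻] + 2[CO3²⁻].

CA = 1.85 mmol/kg

CA = [HCO3⁻] + 2[CO3²⁻] = (α₁ + 2α₂)·DIC
At pH 7.73: [H⁺]/K1 = 10^-1.85 = 0.014125, K2/[H⁺] = 10^-1.28 = 0.052481
α₁ = 1/(1 + 0.014125 + 0.052481) = 1/1.0666 = 0.9376; α₂ = α₁·K2/[H⁺] = 0.04920
α₁ + 2α₂ = 1.0360
CA = 1.0360 × 1.79 = 1.85 mmol/kg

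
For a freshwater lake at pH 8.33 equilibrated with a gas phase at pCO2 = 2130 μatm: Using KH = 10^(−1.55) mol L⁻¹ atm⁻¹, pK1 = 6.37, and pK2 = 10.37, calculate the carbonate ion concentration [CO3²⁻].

[CO3²⁻] = 0.0499 mmol/L

[CO2*] = KH · pCO2 = 10^(−1.55) × 2130×10^-6 = 6.003×10^-5 mol/L
α₀ = 1/(1 + K1/[H⁺] + K1K2/[H⁺]²) = 1/(1 + 10^+1.96 + 10^-0.08) = 0.01075
DIC = [CO2*]/α₀ = 6.003×10^-5 / 0.01075 = 5.585 mmol/L
[CO3²⁻] = α₂·DIC; α₂ = 0.008941, so [CO3²⁻] = 0.008941 × 5.585 = 0.0499 mmol/L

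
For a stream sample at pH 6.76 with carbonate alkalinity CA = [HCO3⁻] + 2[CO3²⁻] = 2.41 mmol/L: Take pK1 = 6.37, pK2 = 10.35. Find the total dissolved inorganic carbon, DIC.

CA = [HCO3⁻] + 2[CO3²⁻] = (α₁ + 2α₂)·DIC
At pH 6.76: [H⁺]/K1 = 10^-0.39 = 0.40738, K2/[H⁺] = 10^-3.59 = 0.00025704
α₁ = 1/(1 + 0.40738 + 0.00025704) = 1/1.4076 = 0.7104; α₂ = α₁·K2/[H⁺] = 0.0001826
α₁ + 2α₂ = 0.7108
DIC = CA / (α₁ + 2α₂) = 2.41 / 0.7108 = 3.39 mmol/L

DIC = 3.39 mmol/L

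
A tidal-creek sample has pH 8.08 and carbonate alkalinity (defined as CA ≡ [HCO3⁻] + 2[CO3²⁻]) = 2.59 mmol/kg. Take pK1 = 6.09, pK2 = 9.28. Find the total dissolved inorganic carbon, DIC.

CA = [HCO3⁻] + 2[CO3²⁻] = (α₁ + 2α₂)·DIC
At pH 8.08: [H⁺]/K1 = 10^-1.99 = 0.010233, K2/[H⁺] = 10^-1.20 = 0.063096
α₁ = 1/(1 + 0.010233 + 0.063096) = 1/1.0733 = 0.9317; α₂ = α₁·K2/[H⁺] = 0.05879
α₁ + 2α₂ = 1.0493
DIC = CA / (α₁ + 2α₂) = 2.59 / 1.0493 = 2.47 mmol/kg

DIC = 2.47 mmol/kg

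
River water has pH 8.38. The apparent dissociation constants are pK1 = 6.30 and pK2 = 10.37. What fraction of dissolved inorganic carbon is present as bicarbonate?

α₁ = 1 / (1 + [H⁺]/K1 + K2/[H⁺]) = 1 / (1 + 10^-2.08 + 10^-1.99)
   = 1 / (1 + 0.0083176 + 0.010233) = 1/1.0186 = 0.9818

α₁ = 0.982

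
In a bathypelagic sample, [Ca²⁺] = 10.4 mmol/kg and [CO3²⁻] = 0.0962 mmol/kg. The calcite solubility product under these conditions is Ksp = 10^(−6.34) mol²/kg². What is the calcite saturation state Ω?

Ksp = 10^(−6.34) = 4.571×10^-7
Ω = [Ca²⁺][CO3²⁻]/Ksp = (10.4×10^-3)(0.0962×10^-3) / 4.571×10^-7 = 2.19

Ω = 2.19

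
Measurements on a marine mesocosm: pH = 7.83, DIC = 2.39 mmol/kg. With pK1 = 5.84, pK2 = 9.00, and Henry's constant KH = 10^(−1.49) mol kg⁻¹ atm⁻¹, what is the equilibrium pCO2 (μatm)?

α₀ = 1 / (1 + K1/[H⁺] + K1K2/[H⁺]²) = 1 / (1 + 10^+1.99 + 10^+0.82)
   = 1 / (1 + 97.724 + 6.6069) = 1/105.33 = 0.009494
[CO2*] = α₀ × DIC = 0.009494 × 2.39 = 0.02269 mmol/kg
pCO2 = [CO2*]/KH = 2.269×10^-5 / 3.236×10^-2 = 701 μatm

pCO2 = 701 μatm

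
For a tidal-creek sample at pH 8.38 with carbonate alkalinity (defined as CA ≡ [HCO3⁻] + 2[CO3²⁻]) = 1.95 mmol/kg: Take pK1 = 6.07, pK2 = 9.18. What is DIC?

DIC = 1.72 mmol/kg

CA = [HCO3⁻] + 2[CO3²⁻] = (α₁ + 2α₂)·DIC
At pH 8.38: [H⁺]/K1 = 10^-2.31 = 0.0048978, K2/[H⁺] = 10^-0.80 = 0.15849
α₁ = 1/(1 + 0.0048978 + 0.15849) = 1/1.1634 = 0.8596; α₂ = α₁·K2/[H⁺] = 0.1362
α₁ + 2α₂ = 1.1320
DIC = CA / (α₁ + 2α₂) = 1.95 / 1.1320 = 1.72 mmol/kg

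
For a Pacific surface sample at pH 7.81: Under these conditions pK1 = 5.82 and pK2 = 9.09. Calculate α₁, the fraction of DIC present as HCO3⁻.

α₁ = 0.941

α₁ = 1 / (1 + [H⁺]/K1 + K2/[H⁺]) = 1 / (1 + 10^-1.99 + 10^-1.28)
   = 1 / (1 + 0.010233 + 0.052481) = 1/1.0627 = 0.9410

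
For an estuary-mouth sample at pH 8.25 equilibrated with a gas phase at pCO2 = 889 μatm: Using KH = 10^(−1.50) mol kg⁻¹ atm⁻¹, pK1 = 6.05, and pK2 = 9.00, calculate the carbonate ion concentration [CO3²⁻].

[CO3²⁻] = 0.792 mmol/kg

[CO2*] = KH · pCO2 = 10^(−1.50) × 889×10^-6 = 2.811×10^-5 mol/kg
α₀ = 1/(1 + K1/[H⁺] + K1K2/[H⁺]²) = 1/(1 + 10^+2.20 + 10^+1.45) = 0.005328
DIC = [CO2*]/α₀ = 2.811×10^-5 / 0.005328 = 5.276 mmol/kg
[CO3²⁻] = α₂·DIC; α₂ = 0.1502, so [CO3²⁻] = 0.1502 × 5.276 = 0.792 mmol/kg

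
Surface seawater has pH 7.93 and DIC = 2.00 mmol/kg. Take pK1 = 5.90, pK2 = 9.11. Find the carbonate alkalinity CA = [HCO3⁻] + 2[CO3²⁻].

CA = [HCO3⁻] + 2[CO3²⁻] = (α₁ + 2α₂)·DIC
At pH 7.93: [H⁺]/K1 = 10^-2.03 = 0.0093325, K2/[H⁺] = 10^-1.18 = 0.066069
α₁ = 1/(1 + 0.0093325 + 0.066069) = 1/1.0754 = 0.9299; α₂ = α₁·K2/[H⁺] = 0.06144
α₁ + 2α₂ = 1.0528
CA = 1.0528 × 2.00 = 2.11 mmol/kg

CA = 2.11 mmol/kg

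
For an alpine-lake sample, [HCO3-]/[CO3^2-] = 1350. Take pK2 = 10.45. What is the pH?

From K2 = [H⁺][CO3^2-]/[HCO3-]:  pH = pK2 − log₁₀([HCO3-]/[CO3^2-])
log₁₀(1350) = +3.130
pH = 10.45 − (+3.130) = 7.32

pH = 7.32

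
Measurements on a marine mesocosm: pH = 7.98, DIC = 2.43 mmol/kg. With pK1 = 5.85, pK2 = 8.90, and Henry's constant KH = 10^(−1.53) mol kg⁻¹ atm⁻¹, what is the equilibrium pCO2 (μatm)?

α₀ = 1 / (1 + K1/[H⁺] + K1K2/[H⁺]²) = 1 / (1 + 10^+2.13 + 10^+1.21)
   = 1 / (1 + 134.90 + 16.218) = 1/152.11 = 0.006574
[CO2*] = α₀ × DIC = 0.006574 × 2.43 = 0.01597 mmol/kg = 15.97 μmol/kg
pCO2 = [CO2*]/KH = 1.597×10^-5 / 2.951×10^-2 = 541 μatm

pCO2 = 541 μatm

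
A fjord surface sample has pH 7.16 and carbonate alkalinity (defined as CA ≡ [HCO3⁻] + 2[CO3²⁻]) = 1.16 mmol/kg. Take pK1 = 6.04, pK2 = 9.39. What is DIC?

DIC = 1.24 mmol/kg

CA = [HCO3⁻] + 2[CO3²⁻] = (α₁ + 2α₂)·DIC
At pH 7.16: [H⁺]/K1 = 10^-1.12 = 0.075858, K2/[H⁺] = 10^-2.23 = 0.0058884
α₁ = 1/(1 + 0.075858 + 0.0058884) = 1/1.0817 = 0.9244; α₂ = α₁·K2/[H⁺] = 0.005443
α₁ + 2α₂ = 0.9353
DIC = CA / (α₁ + 2α₂) = 1.16 / 0.9353 = 1.24 mmol/kg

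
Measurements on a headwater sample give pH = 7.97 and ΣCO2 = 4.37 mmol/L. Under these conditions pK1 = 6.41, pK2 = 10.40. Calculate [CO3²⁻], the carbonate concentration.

α₂ = 1 / (1 + [H⁺]/K2 + [H⁺]²/(K1K2)) = 1 / (1 + 10^+2.43 + 10^+0.87)
   = 1 / (1 + 269.15 + 7.4131) = 1/277.57 = 0.003603
[CO3²⁻] = α₂ × DIC = 0.003603 × 4.37 = 0.0157 mmol/L = 15.7 μmol/L

[CO3²⁻] = 15.7 μmol/L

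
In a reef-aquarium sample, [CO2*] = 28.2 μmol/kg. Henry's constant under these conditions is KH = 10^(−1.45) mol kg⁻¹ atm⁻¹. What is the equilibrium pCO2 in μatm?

KH = 10^(−1.45) = 3.548×10^-2 mol kg⁻¹ atm⁻¹
pCO2 = [CO2*]/KH = 28.2×10^-6 / 3.548×10^-2 = 7.95×10^-4 atm = 795 μatm

pCO2 = 795 μatm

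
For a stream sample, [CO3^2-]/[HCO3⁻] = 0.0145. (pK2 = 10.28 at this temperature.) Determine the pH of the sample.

pH = 8.44

From K2 = [H⁺][CO3^2-]/[HCO3⁻]:  pH = pK2 + log₁₀([CO3^2-]/[HCO3⁻])
log₁₀(0.0145) = -1.839
pH = 10.28 + (-1.839) = 8.44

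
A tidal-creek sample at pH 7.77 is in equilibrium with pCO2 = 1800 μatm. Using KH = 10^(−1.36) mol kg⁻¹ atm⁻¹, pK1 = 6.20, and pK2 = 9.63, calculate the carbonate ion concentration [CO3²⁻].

[CO3²⁻] = 0.0403 mmol/kg

[CO2*] = KH · pCO2 = 10^(−1.36) × 1800×10^-6 = 7.857×10^-5 mol/kg
α₀ = 1/(1 + K1/[H⁺] + K1K2/[H⁺]²) = 1/(1 + 10^+1.57 + 10^-0.29) = 0.02586
DIC = [CO2*]/α₀ = 7.857×10^-5 / 0.02586 = 3.038 mmol/kg
[CO3²⁻] = α₂·DIC; α₂ = 0.01326, so [CO3²⁻] = 0.01326 × 3.038 = 0.0403 mmol/kg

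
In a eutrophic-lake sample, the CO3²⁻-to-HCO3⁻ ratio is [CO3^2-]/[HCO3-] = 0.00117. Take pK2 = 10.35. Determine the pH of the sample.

From K2 = [H⁺][CO3^2-]/[HCO3-]:  pH = pK2 + log₁₀([CO3^2-]/[HCO3-])
log₁₀(0.00117) = -2.932
pH = 10.35 + (-2.932) = 7.42

pH = 7.42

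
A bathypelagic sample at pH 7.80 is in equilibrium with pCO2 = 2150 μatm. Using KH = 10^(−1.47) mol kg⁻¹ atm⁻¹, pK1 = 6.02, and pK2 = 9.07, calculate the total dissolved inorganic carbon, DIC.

DIC = 4.70 mmol/kg

[CO2*] = KH · pCO2 = 10^(−1.47) × 2150×10^-6 = 7.285×10^-5 mol/kg
α₀ = 1/(1 + K1/[H⁺] + K1K2/[H⁺]²) = 1/(1 + 10^+1.78 + 10^+0.51) = 0.01551
DIC = [CO2*]/α₀ = 7.285×10^-5 / 0.01551 = 4.70 mmol/kg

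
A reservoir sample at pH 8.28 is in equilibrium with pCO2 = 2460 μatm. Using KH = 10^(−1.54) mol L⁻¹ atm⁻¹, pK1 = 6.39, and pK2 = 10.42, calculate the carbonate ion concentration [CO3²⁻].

[CO2*] = KH · pCO2 = 10^(−1.54) × 2460×10^-6 = 7.095×10^-5 mol/L
α₀ = 1/(1 + K1/[H⁺] + K1K2/[H⁺]²) = 1/(1 + 10^+1.89 + 10^-0.25) = 0.01263
DIC = [CO2*]/α₀ = 7.095×10^-5 / 0.01263 = 5.618 mmol/L
[CO3²⁻] = α₂·DIC; α₂ = 0.007101, so [CO3²⁻] = 0.007101 × 5.618 = 0.0399 mmol/L

[CO3²⁻] = 0.0399 mmol/L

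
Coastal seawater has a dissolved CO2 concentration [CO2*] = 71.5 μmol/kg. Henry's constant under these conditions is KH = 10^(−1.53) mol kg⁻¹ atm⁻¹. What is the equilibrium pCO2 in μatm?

KH = 10^(−1.53) = 2.951×10^-2 mol kg⁻¹ atm⁻¹
pCO2 = [CO2*]/KH = 71.5×10^-6 / 2.951×10^-2 = 2.42×10^-3 atm = 2420 μatm

pCO2 = 2420 μatm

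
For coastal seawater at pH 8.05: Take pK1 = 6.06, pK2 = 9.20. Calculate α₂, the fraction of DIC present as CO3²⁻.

α₂ = 1 / (1 + [H⁺]/K2 + [H⁺]²/(K1K2)) = 1 / (1 + 10^+1.15 + 10^-0.84)
   = 1 / (1 + 14.125 + 0.14454) = 1/15.270 = 0.06549

α₂ = 0.0655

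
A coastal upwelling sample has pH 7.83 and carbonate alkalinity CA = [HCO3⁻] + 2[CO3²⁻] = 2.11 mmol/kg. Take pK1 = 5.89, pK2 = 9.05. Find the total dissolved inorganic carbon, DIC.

CA = [HCO3⁻] + 2[CO3²⁻] = (α₁ + 2α₂)·DIC
At pH 7.83: [H⁺]/K1 = 10^-1.94 = 0.011482, K2/[H⁺] = 10^-1.22 = 0.060256
α₁ = 1/(1 + 0.011482 + 0.060256) = 1/1.0717 = 0.9331; α₂ = α₁·K2/[H⁺] = 0.05622
α₁ + 2α₂ = 1.0455
DIC = CA / (α₁ + 2α₂) = 2.11 / 1.0455 = 2.02 mmol/kg

DIC = 2.02 mmol/kg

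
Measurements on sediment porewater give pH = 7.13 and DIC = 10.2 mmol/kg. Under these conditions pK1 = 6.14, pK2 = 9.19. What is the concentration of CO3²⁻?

[CO3²⁻] = 0.0800 mmol/kg

α₂ = 1 / (1 + [H⁺]/K2 + [H⁺]²/(K1K2)) = 1 / (1 + 10^+2.06 + 10^+1.07)
   = 1 / (1 + 114.82 + 11.749) = 1/127.56 = 0.007839
[CO3²⁻] = α₂ × DIC = 0.007839 × 10.2 = 0.0800 mmol/kg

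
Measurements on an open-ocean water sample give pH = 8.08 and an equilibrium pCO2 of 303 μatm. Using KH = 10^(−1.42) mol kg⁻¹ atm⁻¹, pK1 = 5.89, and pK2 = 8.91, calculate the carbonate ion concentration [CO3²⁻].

[CO3²⁻] = 0.264 mmol/kg

[CO2*] = KH · pCO2 = 10^(−1.42) × 303×10^-6 = 1.152×10^-5 mol/kg
α₀ = 1/(1 + K1/[H⁺] + K1K2/[H⁺]²) = 1/(1 + 10^+2.19 + 10^+1.36) = 0.005593
DIC = [CO2*]/α₀ = 1.152×10^-5 / 0.005593 = 2.060 mmol/kg
[CO3²⁻] = α₂·DIC; α₂ = 0.1281, so [CO3²⁻] = 0.1281 × 2.060 = 0.264 mmol/kg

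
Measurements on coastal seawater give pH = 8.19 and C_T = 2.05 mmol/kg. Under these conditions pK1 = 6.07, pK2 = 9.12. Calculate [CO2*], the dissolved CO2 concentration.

α₀ = 1 / (1 + K1/[H⁺] + K1K2/[H⁺]²) = 1 / (1 + 10^+2.12 + 10^+1.19)
   = 1 / (1 + 131.83 + 15.488) = 1/148.31 = 0.006742
[CO2*] = α₀ × DIC = 0.006742 × 2.05 = 0.0138 mmol/kg = 13.8 μmol/kg

[CO2*] = 13.8 μmol/kg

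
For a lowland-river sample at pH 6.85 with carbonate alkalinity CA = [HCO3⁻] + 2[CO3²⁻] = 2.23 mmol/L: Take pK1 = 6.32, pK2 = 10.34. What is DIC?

DIC = 2.89 mmol/L

CA = [HCO3⁻] + 2[CO3²⁻] = (α₁ + 2α₂)·DIC
At pH 6.85: [H⁺]/K1 = 10^-0.53 = 0.29512, K2/[H⁺] = 10^-3.49 = 0.00032359
α₁ = 1/(1 + 0.29512 + 0.00032359) = 1/1.2954 = 0.7719; α₂ = α₁·K2/[H⁺] = 0.0002498
α₁ + 2α₂ = 0.7724
DIC = CA / (α₁ + 2α₂) = 2.23 / 0.7724 = 2.89 mmol/L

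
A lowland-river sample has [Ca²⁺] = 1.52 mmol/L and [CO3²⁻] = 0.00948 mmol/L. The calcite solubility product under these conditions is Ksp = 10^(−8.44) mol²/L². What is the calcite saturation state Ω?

Ω = 3.97

Ksp = 10^(−8.44) = 3.631×10^-9
Ω = [Ca²⁺][CO3²⁻]/Ksp = (1.52×10^-3)(0.00948×10^-3) / 3.631×10^-9 = 3.97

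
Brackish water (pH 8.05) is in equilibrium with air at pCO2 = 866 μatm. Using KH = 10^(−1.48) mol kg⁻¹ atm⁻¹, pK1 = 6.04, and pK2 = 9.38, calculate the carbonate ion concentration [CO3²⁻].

[CO2*] = KH · pCO2 = 10^(−1.48) × 866×10^-6 = 2.868×10^-5 mol/kg
α₀ = 1/(1 + K1/[H⁺] + K1K2/[H⁺]²) = 1/(1 + 10^+2.01 + 10^+0.68) = 0.009249
DIC = [CO2*]/α₀ = 2.868×10^-5 / 0.009249 = 3.100 mmol/kg
[CO3²⁻] = α₂·DIC; α₂ = 0.04427, so [CO3²⁻] = 0.04427 × 3.100 = 0.137 mmol/kg

[CO3²⁻] = 0.137 mmol/kg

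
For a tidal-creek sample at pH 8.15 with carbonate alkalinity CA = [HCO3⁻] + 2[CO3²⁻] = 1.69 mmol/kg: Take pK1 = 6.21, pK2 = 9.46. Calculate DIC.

CA = [HCO3⁻] + 2[CO3²⁻] = (α₁ + 2α₂)·DIC
At pH 8.15: [H⁺]/K1 = 10^-1.94 = 0.011482, K2/[H⁺] = 10^-1.31 = 0.048978
α₁ = 1/(1 + 0.011482 + 0.048978) = 1/1.0605 = 0.9430; α₂ = α₁·K2/[H⁺] = 0.04619
α₁ + 2α₂ = 1.0354
DIC = CA / (α₁ + 2α₂) = 1.69 / 1.0354 = 1.63 mmol/kg

DIC = 1.63 mmol/kg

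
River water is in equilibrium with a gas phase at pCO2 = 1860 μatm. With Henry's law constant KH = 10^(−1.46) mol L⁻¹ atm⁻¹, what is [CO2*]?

[CO2*] = 64.5 μmol/L

KH = 10^(−1.46) = 3.467×10^-2 mol L⁻¹ atm⁻¹
[CO2*] = KH · pCO2 = 3.467×10^-2 × 1860×10^-6 atm = 6.45×10^-5 mol/L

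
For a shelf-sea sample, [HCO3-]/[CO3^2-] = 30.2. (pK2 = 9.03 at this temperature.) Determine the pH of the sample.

pH = 7.55

From K2 = [H⁺][CO3^2-]/[HCO3-]:  pH = pK2 − log₁₀([HCO3-]/[CO3^2-])
log₁₀(30.2) = +1.480
pH = 9.03 − (+1.480) = 7.55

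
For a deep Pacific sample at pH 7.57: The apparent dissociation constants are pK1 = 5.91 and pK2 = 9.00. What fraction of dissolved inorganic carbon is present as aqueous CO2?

α₀ = 1 / (1 + K1/[H⁺] + K1K2/[H⁺]²) = 1 / (1 + 10^+1.66 + 10^+0.23)
   = 1 / (1 + 45.709 + 1.6982) = 1/48.407 = 0.02066

α₀ = 0.0207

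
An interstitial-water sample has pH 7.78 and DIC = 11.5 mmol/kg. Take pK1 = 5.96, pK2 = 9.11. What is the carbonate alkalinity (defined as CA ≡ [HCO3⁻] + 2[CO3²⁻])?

CA = [HCO3⁻] + 2[CO3²⁻] = (α₁ + 2α₂)·DIC
At pH 7.78: [H⁺]/K1 = 10^-1.82 = 0.015136, K2/[H⁺] = 10^-1.33 = 0.046774
α₁ = 1/(1 + 0.015136 + 0.046774) = 1/1.0619 = 0.9417; α₂ = α₁·K2/[H⁺] = 0.04405
α₁ + 2α₂ = 1.0298
CA = 1.0298 × 11.5 = 11.8 mmol/kg

CA = 11.8 mmol/kg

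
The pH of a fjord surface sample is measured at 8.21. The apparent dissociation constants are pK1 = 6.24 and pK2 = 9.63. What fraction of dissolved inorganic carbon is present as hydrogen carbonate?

α₁ = 0.954

α₁ = 1 / (1 + [H⁺]/K1 + K2/[H⁺]) = 1 / (1 + 10^-1.97 + 10^-1.42)
   = 1 / (1 + 0.010715 + 0.038019) = 1/1.0487 = 0.9535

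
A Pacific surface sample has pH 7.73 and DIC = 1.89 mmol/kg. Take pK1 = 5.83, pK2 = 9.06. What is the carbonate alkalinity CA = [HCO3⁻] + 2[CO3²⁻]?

CA = 1.95 mmol/kg

CA = [HCO3⁻] + 2[CO3²⁻] = (α₁ + 2α₂)·DIC
At pH 7.73: [H⁺]/K1 = 10^-1.90 = 0.012589, K2/[H⁺] = 10^-1.33 = 0.046774
α₁ = 1/(1 + 0.012589 + 0.046774) = 1/1.0594 = 0.9440; α₂ = α₁·K2/[H⁺] = 0.04415
α₁ + 2α₂ = 1.0323
CA = 1.0323 × 1.89 = 1.95 mmol/kg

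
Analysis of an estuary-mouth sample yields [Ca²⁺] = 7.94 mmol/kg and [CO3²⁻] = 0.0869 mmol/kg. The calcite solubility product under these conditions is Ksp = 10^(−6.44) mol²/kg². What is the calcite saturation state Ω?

Ω = 1.90

Ksp = 10^(−6.44) = 3.631×10^-7
Ω = [Ca²⁺][CO3²⁻]/Ksp = (7.94×10^-3)(0.0869×10^-3) / 3.631×10^-7 = 1.90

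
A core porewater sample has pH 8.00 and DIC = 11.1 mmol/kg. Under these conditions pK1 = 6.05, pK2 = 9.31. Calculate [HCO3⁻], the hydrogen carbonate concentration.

[HCO3⁻] = 10.5 mmol/kg

α₁ = 1 / (1 + [H⁺]/K1 + K2/[H⁺]) = 1 / (1 + 10^-1.95 + 10^-1.31)
   = 1 / (1 + 0.011220 + 0.048978) = 1/1.0602 = 0.9432
[HCO3⁻] = α₁ × DIC = 0.9432 × 11.1 = 10.5 mmol/kg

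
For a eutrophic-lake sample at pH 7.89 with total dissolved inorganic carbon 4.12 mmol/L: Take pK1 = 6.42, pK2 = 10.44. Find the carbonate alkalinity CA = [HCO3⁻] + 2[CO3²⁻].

CA = [HCO3⁻] + 2[CO3²⁻] = (α₁ + 2α₂)·DIC
At pH 7.89: [H⁺]/K1 = 10^-1.47 = 0.033884, K2/[H⁺] = 10^-2.55 = 0.0028184
α₁ = 1/(1 + 0.033884 + 0.0028184) = 1/1.0367 = 0.9646; α₂ = α₁·K2/[H⁺] = 0.002719
α₁ + 2α₂ = 0.9700
CA = 0.9700 × 4.12 = 4.00 mmol/L

CA = 4.00 mmol/L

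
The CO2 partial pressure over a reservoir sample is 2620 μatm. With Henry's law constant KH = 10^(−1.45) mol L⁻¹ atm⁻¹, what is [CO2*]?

KH = 10^(−1.45) = 3.548×10^-2 mol L⁻¹ atm⁻¹
[CO2*] = KH · pCO2 = 3.548×10^-2 × 2620×10^-6 atm = 9.30×10^-5 mol/L

[CO2*] = 93.0 μmol/L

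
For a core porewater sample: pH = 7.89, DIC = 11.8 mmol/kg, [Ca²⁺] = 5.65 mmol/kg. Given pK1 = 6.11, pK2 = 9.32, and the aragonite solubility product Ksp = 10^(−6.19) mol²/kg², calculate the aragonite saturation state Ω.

α₂ = 1 / (1 + [H⁺]/K2 + [H⁺]²/(K1K2)) = 1 / (1 + 10^+1.43 + 10^-0.35)
   = 1 / (1 + 26.915 + 0.44668) = 1/28.362 = 0.03526
[CO3²⁻] = α₂ × DIC = 0.03526 × 11.8 = 0.4160 mmol/kg
Ksp = 10^(−6.19) = 6.457×10^-7
Ω = [Ca²⁺][CO3²⁻]/Ksp = (5.65×10^-3)(4.160×10^-4) / 6.457×10^-7 = 3.64

Ω = 3.64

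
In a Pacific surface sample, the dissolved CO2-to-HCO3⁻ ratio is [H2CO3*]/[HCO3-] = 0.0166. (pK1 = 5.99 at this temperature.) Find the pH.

From K1 = [H⁺][HCO3-]/[H2CO3*]:  pH = pK1 − log₁₀([H2CO3*]/[HCO3-])
log₁₀(0.0166) = -1.780
pH = 5.99 − (-1.780) = 7.77

pH = 7.77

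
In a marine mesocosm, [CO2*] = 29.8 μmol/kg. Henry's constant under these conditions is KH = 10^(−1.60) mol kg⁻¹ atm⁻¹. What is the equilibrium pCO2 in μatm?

pCO2 = 1190 μatm

KH = 10^(−1.60) = 2.512×10^-2 mol kg⁻¹ atm⁻¹
pCO2 = [CO2*]/KH = 29.8×10^-6 / 2.512×10^-2 = 1.19×10^-3 atm = 1190 μatm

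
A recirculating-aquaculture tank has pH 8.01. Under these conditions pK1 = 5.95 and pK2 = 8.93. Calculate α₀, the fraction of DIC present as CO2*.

α₀ = 0.00771

α₀ = 1 / (1 + K1/[H⁺] + K1K2/[H⁺]²) = 1 / (1 + 10^+2.06 + 10^+1.14)
   = 1 / (1 + 114.82 + 13.804) = 1/129.62 = 0.007715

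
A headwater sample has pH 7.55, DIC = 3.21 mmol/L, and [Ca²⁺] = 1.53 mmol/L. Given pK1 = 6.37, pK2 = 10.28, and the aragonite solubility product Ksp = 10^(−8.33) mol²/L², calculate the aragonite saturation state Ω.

α₂ = 1 / (1 + [H⁺]/K2 + [H⁺]²/(K1K2)) = 1 / (1 + 10^+2.73 + 10^+1.55)
   = 1 / (1 + 537.03 + 35.481) = 1/573.51 = 0.001744
[CO3²⁻] = α₂ × DIC = 0.001744 × 3.21 = 0.005597 mmol/L = 5.597 μmol/L
Ksp = 10^(−8.33) = 4.677×10^-9
Ω = [Ca²⁺][CO3²⁻]/Ksp = (1.53×10^-3)(5.597×10^-6) / 4.677×10^-9 = 1.83

Ω = 1.83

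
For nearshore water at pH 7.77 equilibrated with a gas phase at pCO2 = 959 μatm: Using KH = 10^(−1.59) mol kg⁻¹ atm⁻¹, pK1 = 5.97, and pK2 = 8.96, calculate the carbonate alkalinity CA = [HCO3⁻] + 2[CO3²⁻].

[CO2*] = KH · pCO2 = 10^(−1.59) × 959×10^-6 = 2.465×10^-5 mol/kg
α₀ = 1/(1 + K1/[H⁺] + K1K2/[H⁺]²) = 1/(1 + 10^+1.80 + 10^+0.61) = 0.01467
DIC = [CO2*]/α₀ = 2.465×10^-5 / 0.01467 = 1.680 mmol/kg
CA = (α₁ + 2α₂)·DIC = (0.9256 + 2×0.05976) × 1.680 = 1.76 mmol/kg

CA = 1.76 mmol/kg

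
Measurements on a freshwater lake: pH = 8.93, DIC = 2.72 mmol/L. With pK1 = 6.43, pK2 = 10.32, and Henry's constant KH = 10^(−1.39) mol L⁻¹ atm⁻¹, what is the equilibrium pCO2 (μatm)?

α₀ = 1 / (1 + K1/[H⁺] + K1K2/[H⁺]²) = 1 / (1 + 10^+2.50 + 10^+1.11)
   = 1 / (1 + 316.23 + 12.882) = 1/330.11 = 0.003029
[CO2*] = α₀ × DIC = 0.003029 × 2.72 = 0.008240 mmol/L = 8.240 μmol/L
pCO2 = [CO2*]/KH = 8.240×10^-6 / 4.074×10^-2 = 202 μatm

pCO2 = 202 μatm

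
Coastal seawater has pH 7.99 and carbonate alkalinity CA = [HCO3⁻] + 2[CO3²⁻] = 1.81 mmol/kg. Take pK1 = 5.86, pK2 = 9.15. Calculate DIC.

CA = [HCO3⁻] + 2[CO3²⁻] = (α₁ + 2α₂)·DIC
At pH 7.99: [H⁺]/K1 = 10^-2.13 = 0.0074131, K2/[H⁺] = 10^-1.16 = 0.069183
α₁ = 1/(1 + 0.0074131 + 0.069183) = 1/1.0766 = 0.9289; α₂ = α₁·K2/[H⁺] = 0.06426
α₁ + 2α₂ = 1.0574
DIC = CA / (α₁ + 2α₂) = 1.81 / 1.0574 = 1.71 mmol/kg

DIC = 1.71 mmol/kg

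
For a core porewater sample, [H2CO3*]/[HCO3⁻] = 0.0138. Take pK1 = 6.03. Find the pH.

From K1 = [H⁺][HCO3⁻]/[H2CO3*]:  pH = pK1 − log₁₀([H2CO3*]/[HCO3⁻])
log₁₀(0.0138) = -1.860
pH = 6.03 − (-1.860) = 7.89

pH = 7.89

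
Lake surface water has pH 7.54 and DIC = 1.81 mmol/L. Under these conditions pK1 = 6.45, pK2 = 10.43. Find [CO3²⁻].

[CO3²⁻] = 2.15 μmol/L

α₂ = 1 / (1 + [H⁺]/K2 + [H⁺]²/(K1K2)) = 1 / (1 + 10^+2.89 + 10^+1.80)
   = 1 / (1 + 776.25 + 63.096) = 1/840.34 = 0.001190
[CO3²⁻] = α₂ × DIC = 0.001190 × 1.81 = 0.00215 mmol/L = 2.15 μmol/L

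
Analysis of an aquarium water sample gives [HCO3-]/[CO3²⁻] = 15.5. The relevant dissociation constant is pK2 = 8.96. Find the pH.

pH = 7.77

From K2 = [H⁺][CO3²⁻]/[HCO3-]:  pH = pK2 − log₁₀([HCO3-]/[CO3²⁻])
log₁₀(15.5) = +1.190
pH = 8.96 − (+1.190) = 7.77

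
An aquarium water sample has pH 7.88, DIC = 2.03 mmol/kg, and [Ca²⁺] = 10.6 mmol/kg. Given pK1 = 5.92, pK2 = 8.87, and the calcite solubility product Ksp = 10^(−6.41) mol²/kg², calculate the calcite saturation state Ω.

Ω = 5.08

α₂ = 1 / (1 + [H⁺]/K2 + [H⁺]²/(K1K2)) = 1 / (1 + 10^+0.99 + 10^-0.97)
   = 1 / (1 + 9.7724 + 0.10715) = 1/10.880 = 0.09192
[CO3²⁻] = α₂ × DIC = 0.09192 × 2.03 = 0.1866 mmol/kg
Ksp = 10^(−6.41) = 3.890×10^-7
Ω = [Ca²⁺][CO3²⁻]/Ksp = (10.6×10^-3)(1.866×10^-4) / 3.890×10^-7 = 5.08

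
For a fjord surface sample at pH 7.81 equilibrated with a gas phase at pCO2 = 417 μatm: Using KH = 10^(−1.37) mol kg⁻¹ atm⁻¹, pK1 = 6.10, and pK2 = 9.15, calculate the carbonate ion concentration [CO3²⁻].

[CO2*] = KH · pCO2 = 10^(−1.37) × 417×10^-6 = 1.779×10^-5 mol/kg
α₀ = 1/(1 + K1/[H⁺] + K1K2/[H⁺]²) = 1/(1 + 10^+1.71 + 10^+0.37) = 0.01830
DIC = [CO2*]/α₀ = 1.779×10^-5 / 0.01830 = 0.9718 mmol/kg
[CO3²⁻] = α₂·DIC; α₂ = 0.04291, so [CO3²⁻] = 0.04291 × 0.9718 = 0.0417 mmol/kg

[CO3²⁻] = 0.0417 mmol/kg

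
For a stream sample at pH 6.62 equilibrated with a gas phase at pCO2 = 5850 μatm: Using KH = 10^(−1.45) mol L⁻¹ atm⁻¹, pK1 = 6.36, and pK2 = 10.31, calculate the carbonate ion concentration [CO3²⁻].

[CO2*] = KH · pCO2 = 10^(−1.45) × 5850×10^-6 = 2.076×10^-4 mol/L
α₀ = 1/(1 + K1/[H⁺] + K1K2/[H⁺]²) = 1/(1 + 10^+0.26 + 10^-3.43) = 0.3546
DIC = [CO2*]/α₀ = 2.076×10^-4 / 0.3546 = 0.5854 mmol/L
[CO3²⁻] = α₂·DIC; α₂ = 0.0001317, so [CO3²⁻] = 0.0001317 × 0.5854 = 7.71×10^-5 mmol/L = 0.0771 μmol/L

[CO3²⁻] = 0.0771 μmol/L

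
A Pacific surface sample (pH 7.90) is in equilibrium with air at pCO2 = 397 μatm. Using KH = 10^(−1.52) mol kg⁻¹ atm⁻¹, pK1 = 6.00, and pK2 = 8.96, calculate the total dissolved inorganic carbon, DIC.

DIC = 1.05 mmol/kg

[CO2*] = KH · pCO2 = 10^(−1.52) × 397×10^-6 = 1.199×10^-5 mol/kg
α₀ = 1/(1 + K1/[H⁺] + K1K2/[H⁺]²) = 1/(1 + 10^+1.90 + 10^+0.84) = 0.01145
DIC = [CO2*]/α₀ = 1.199×10^-5 / 0.01145 = 1.05 mmol/kg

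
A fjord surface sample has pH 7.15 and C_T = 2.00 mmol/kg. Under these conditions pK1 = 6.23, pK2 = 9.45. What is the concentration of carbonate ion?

α₂ = 1 / (1 + [H⁺]/K2 + [H⁺]²/(K1K2)) = 1 / (1 + 10^+2.30 + 10^+1.38)
   = 1 / (1 + 199.53 + 23.988) = 1/224.51 = 0.004454
[CO3²⁻] = α₂ × DIC = 0.004454 × 2.00 = 0.00891 mmol/kg = 8.91 μmol/kg

[CO3²⁻] = 8.91 μmol/kg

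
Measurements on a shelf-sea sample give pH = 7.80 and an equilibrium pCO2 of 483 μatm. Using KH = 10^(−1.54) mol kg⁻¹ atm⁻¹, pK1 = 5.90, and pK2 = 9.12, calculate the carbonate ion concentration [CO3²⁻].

[CO2*] = KH · pCO2 = 10^(−1.54) × 483×10^-6 = 1.393×10^-5 mol/kg
α₀ = 1/(1 + K1/[H⁺] + K1K2/[H⁺]²) = 1/(1 + 10^+1.90 + 10^+0.58) = 0.01187
DIC = [CO2*]/α₀ = 1.393×10^-5 / 0.01187 = 1.173 mmol/kg
[CO3²⁻] = α₂·DIC; α₂ = 0.04513, so [CO3²⁻] = 0.04513 × 1.173 = 0.0530 mmol/kg

[CO3²⁻] = 0.0530 mmol/kg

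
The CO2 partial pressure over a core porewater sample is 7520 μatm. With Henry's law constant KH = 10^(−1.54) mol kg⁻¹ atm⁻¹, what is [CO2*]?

[CO2*] = 217 μmol/kg

KH = 10^(−1.54) = 2.884×10^-2 mol kg⁻¹ atm⁻¹
[CO2*] = KH · pCO2 = 2.884×10^-2 × 7520×10^-6 atm = 2.17×10^-4 mol/kg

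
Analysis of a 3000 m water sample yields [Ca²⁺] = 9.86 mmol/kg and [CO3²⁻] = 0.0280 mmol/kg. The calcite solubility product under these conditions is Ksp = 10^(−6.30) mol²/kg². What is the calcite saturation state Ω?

Ksp = 10^(−6.30) = 5.012×10^-7
Ω = [Ca²⁺][CO3²⁻]/Ksp = (9.86×10^-3)(0.0280×10^-3) / 5.012×10^-7 = 0.551

Ω = 0.551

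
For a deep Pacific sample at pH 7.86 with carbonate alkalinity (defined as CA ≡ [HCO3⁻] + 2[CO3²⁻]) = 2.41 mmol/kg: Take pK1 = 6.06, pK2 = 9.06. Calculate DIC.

CA = [HCO3⁻] + 2[CO3²⁻] = (α₁ + 2α₂)·DIC
At pH 7.86: [H⁺]/K1 = 10^-1.80 = 0.015849, K2/[H⁺] = 10^-1.20 = 0.063096
α₁ = 1/(1 + 0.015849 + 0.063096) = 1/1.0789 = 0.9268; α₂ = α₁·K2/[H⁺] = 0.05848
α₁ + 2α₂ = 1.0438
DIC = CA / (α₁ + 2α₂) = 2.41 / 1.0438 = 2.31 mmol/kg

DIC = 2.31 mmol/kg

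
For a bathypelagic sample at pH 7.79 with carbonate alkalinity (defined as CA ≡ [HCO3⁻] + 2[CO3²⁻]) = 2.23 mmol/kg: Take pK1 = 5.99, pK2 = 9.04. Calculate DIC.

DIC = 2.15 mmol/kg

CA = [HCO3⁻] + 2[CO3²⁻] = (α₁ + 2α₂)·DIC
At pH 7.79: [H⁺]/K1 = 10^-1.80 = 0.015849, K2/[H⁺] = 10^-1.25 = 0.056234
α₁ = 1/(1 + 0.015849 + 0.056234) = 1/1.0721 = 0.9328; α₂ = α₁·K2/[H⁺] = 0.05245
α₁ + 2α₂ = 1.0377
DIC = CA / (α₁ + 2α₂) = 2.23 / 1.0377 = 2.15 mmol/kg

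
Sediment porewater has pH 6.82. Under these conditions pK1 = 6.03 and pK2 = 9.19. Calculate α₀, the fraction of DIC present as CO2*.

α₀ = 1 / (1 + K1/[H⁺] + K1K2/[H⁺]²) = 1 / (1 + 10^+0.79 + 10^-1.58)
   = 1 / (1 + 6.1660 + 0.026303) = 1/7.1923 = 0.1390

α₀ = 0.139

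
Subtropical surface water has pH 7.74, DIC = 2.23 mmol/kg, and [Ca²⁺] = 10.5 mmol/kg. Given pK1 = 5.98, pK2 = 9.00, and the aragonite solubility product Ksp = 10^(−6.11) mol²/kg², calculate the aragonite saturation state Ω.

α₂ = 1 / (1 + [H⁺]/K2 + [H⁺]²/(K1K2)) = 1 / (1 + 10^+1.26 + 10^-0.50)
   = 1 / (1 + 18.197 + 0.31623) = 1/19.513 = 0.05125
[CO3²⁻] = α₂ × DIC = 0.05125 × 2.23 = 0.1143 mmol/kg
Ksp = 10^(−6.11) = 7.762×10^-7
Ω = [Ca²⁺][CO3²⁻]/Ksp = (10.5×10^-3)(1.143×10^-4) / 7.762×10^-7 = 1.55

Ω = 1.55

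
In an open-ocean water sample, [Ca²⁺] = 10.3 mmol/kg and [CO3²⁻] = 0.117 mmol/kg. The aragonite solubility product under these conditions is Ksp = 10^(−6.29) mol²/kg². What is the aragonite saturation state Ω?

Ω = 2.35

Ksp = 10^(−6.29) = 5.129×10^-7
Ω = [Ca²⁺][CO3²⁻]/Ksp = (10.3×10^-3)(0.117×10^-3) / 5.129×10^-7 = 2.35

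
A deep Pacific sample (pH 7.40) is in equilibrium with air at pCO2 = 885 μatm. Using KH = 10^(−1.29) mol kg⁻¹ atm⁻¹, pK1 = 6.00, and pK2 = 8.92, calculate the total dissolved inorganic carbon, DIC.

DIC = 1.22 mmol/kg

[CO2*] = KH · pCO2 = 10^(−1.29) × 885×10^-6 = 4.539×10^-5 mol/kg
α₀ = 1/(1 + K1/[H⁺] + K1K2/[H⁺]²) = 1/(1 + 10^+1.40 + 10^-0.12) = 0.03721
DIC = [CO2*]/α₀ = 4.539×10^-5 / 0.03721 = 1.22 mmol/kg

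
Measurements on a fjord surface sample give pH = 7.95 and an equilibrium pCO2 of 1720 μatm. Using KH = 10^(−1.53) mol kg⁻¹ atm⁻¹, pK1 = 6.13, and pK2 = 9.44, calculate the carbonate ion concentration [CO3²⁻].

[CO3²⁻] = 0.109 mmol/kg

[CO2*] = KH · pCO2 = 10^(−1.53) × 1720×10^-6 = 5.076×10^-5 mol/kg
α₀ = 1/(1 + K1/[H⁺] + K1K2/[H⁺]²) = 1/(1 + 10^+1.82 + 10^+0.33) = 0.01445
DIC = [CO2*]/α₀ = 5.076×10^-5 / 0.01445 = 3.513 mmol/kg
[CO3²⁻] = α₂·DIC; α₂ = 0.03089, so [CO3²⁻] = 0.03089 × 3.513 = 0.109 mmol/kg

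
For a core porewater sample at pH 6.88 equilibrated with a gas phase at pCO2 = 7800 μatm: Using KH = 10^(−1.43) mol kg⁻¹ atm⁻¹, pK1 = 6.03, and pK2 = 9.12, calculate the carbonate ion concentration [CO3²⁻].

[CO2*] = KH · pCO2 = 10^(−1.43) × 7800×10^-6 = 2.898×10^-4 mol/kg
α₀ = 1/(1 + K1/[H⁺] + K1K2/[H⁺]²) = 1/(1 + 10^+0.85 + 10^-1.39) = 0.1231
DIC = [CO2*]/α₀ = 2.898×10^-4 / 0.1231 = 2.353 mmol/kg
[CO3²⁻] = α₂·DIC; α₂ = 0.005017, so [CO3²⁻] = 0.005017 × 2.353 = 0.0118 mmol/kg = 11.8 μmol/kg

[CO3²⁻] = 11.8 μmol/kg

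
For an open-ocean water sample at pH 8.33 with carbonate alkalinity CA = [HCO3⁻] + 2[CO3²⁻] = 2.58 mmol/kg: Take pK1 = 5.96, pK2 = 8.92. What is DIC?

CA = [HCO3⁻] + 2[CO3²⁻] = (α₁ + 2α₂)·DIC
At pH 8.33: [H⁺]/K1 = 10^-2.37 = 0.0042658, K2/[H⁺] = 10^-0.59 = 0.25704
α₁ = 1/(1 + 0.0042658 + 0.25704) = 1/1.2613 = 0.7928; α₂ = α₁·K2/[H⁺] = 0.2038
α₁ + 2α₂ = 1.2004
DIC = CA / (α₁ + 2α₂) = 2.58 / 1.2004 = 2.15 mmol/kg

DIC = 2.15 mmol/kg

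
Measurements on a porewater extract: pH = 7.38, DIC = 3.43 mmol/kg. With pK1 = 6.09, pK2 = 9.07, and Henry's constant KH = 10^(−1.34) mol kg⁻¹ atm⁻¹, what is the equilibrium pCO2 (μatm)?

α₀ = 1 / (1 + K1/[H⁺] + K1K2/[H⁺]²) = 1 / (1 + 10^+1.29 + 10^-0.40)
   = 1 / (1 + 19.498 + 0.39811) = 1/20.897 = 0.04785
[CO2*] = α₀ × DIC = 0.04785 × 3.43 = 0.1641 mmol/kg
pCO2 = [CO2*]/KH = 1.641×10^-4 / 4.571×10^-2 = 3590 μatm

pCO2 = 3590 μatm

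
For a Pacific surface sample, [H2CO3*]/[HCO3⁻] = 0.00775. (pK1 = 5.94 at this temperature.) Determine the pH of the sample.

From K1 = [H⁺][HCO3⁻]/[H2CO3*]:  pH = pK1 − log₁₀([H2CO3*]/[HCO3⁻])
log₁₀(0.00775) = -2.111
pH = 5.94 − (-2.111) = 8.05

pH = 8.05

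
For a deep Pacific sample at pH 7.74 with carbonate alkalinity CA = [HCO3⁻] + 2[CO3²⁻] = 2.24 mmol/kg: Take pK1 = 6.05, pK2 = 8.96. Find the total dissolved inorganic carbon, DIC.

CA = [HCO3⁻] + 2[CO3²⁻] = (α₁ + 2α₂)·DIC
At pH 7.74: [H⁺]/K1 = 10^-1.69 = 0.020417, K2/[H⁺] = 10^-1.22 = 0.060256
α₁ = 1/(1 + 0.020417 + 0.060256) = 1/1.0807 = 0.9253; α₂ = α₁·K2/[H⁺] = 0.05576
α₁ + 2α₂ = 1.0369
DIC = CA / (α₁ + 2α₂) = 2.24 / 1.0369 = 2.16 mmol/kg

DIC = 2.16 mmol/kg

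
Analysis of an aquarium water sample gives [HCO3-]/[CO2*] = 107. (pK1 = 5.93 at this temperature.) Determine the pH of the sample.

pH = 7.96

From K1 = [H⁺][HCO3-]/[CO2*]:  pH = pK1 + log₁₀([HCO3-]/[CO2*])
log₁₀(107) = +2.029
pH = 5.93 + (+2.029) = 7.96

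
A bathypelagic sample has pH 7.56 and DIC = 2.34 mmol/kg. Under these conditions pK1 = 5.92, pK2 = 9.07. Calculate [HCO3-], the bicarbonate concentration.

α₁ = 1 / (1 + [H⁺]/K1 + K2/[H⁺]) = 1 / (1 + 10^-1.64 + 10^-1.51)
   = 1 / (1 + 0.022909 + 0.030903) = 1/1.0538 = 0.9489
[HCO3⁻] = α₁ × DIC = 0.9489 × 2.34 = 2.22 mmol/kg

[HCO3⁻] = 2.22 mmol/kg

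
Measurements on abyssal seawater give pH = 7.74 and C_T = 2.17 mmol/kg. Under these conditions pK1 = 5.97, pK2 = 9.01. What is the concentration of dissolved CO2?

α₀ = 1 / (1 + K1/[H⁺] + K1K2/[H⁺]²) = 1 / (1 + 10^+1.77 + 10^+0.50)
   = 1 / (1 + 58.884 + 3.1623) = 1/63.047 = 0.01586
[CO2*] = α₀ × DIC = 0.01586 × 2.17 = 0.0344 mmol/kg

[CO2*] = 0.0344 mmol/kg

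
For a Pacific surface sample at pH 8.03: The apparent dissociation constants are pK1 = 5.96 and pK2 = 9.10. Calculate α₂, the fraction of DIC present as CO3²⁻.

α₂ = 0.0778

α₂ = 1 / (1 + [H⁺]/K2 + [H⁺]²/(K1K2)) = 1 / (1 + 10^+1.07 + 10^-1.00)
   = 1 / (1 + 11.749 + 0.10000) = 1/12.849 = 0.07783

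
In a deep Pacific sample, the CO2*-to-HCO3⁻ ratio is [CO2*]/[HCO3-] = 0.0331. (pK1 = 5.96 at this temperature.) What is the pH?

pH = 7.44

From K1 = [H⁺][HCO3-]/[CO2*]:  pH = pK1 − log₁₀([CO2*]/[HCO3-])
log₁₀(0.0331) = -1.480
pH = 5.96 − (-1.480) = 7.44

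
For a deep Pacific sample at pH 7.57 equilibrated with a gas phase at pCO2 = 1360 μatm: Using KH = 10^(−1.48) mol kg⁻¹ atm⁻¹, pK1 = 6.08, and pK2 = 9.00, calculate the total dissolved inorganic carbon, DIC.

DIC = 1.49 mmol/kg

[CO2*] = KH · pCO2 = 10^(−1.48) × 1360×10^-6 = 4.503×10^-5 mol/kg
α₀ = 1/(1 + K1/[H⁺] + K1K2/[H⁺]²) = 1/(1 + 10^+1.49 + 10^+0.06) = 0.03026
DIC = [CO2*]/α₀ = 4.503×10^-5 / 0.03026 = 1.49 mmol/kg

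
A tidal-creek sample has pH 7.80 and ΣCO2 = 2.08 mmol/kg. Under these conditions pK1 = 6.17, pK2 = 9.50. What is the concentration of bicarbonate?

[HCO3⁻] = 1.99 mmol/kg

α₁ = 1 / (1 + [H⁺]/K1 + K2/[H⁺]) = 1 / (1 + 10^-1.63 + 10^-1.70)
   = 1 / (1 + 0.023442 + 0.019953) = 1/1.0434 = 0.9584
[HCO3⁻] = α₁ × DIC = 0.9584 × 2.08 = 1.99 mmol/kg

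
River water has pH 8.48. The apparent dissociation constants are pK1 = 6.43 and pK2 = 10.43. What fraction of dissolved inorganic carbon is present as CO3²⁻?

α₂ = 0.0110

α₂ = 1 / (1 + [H⁺]/K2 + [H⁺]²/(K1K2)) = 1 / (1 + 10^+1.95 + 10^-0.10)
   = 1 / (1 + 89.125 + 0.79433) = 1/90.919 = 0.01100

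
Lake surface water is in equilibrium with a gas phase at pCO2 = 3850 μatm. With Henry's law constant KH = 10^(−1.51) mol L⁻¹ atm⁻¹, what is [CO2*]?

KH = 10^(−1.51) = 3.090×10^-2 mol L⁻¹ atm⁻¹
[CO2*] = KH · pCO2 = 3.090×10^-2 × 3850×10^-6 atm = 1.19×10^-4 mol/L

[CO2*] = 119 μmol/L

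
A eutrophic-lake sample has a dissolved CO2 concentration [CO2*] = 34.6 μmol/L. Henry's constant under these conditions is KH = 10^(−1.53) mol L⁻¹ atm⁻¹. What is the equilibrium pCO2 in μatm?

KH = 10^(−1.53) = 2.951×10^-2 mol L⁻¹ atm⁻¹
pCO2 = [CO2*]/KH = 34.6×10^-6 / 2.951×10^-2 = 1.17×10^-3 atm = 1170 μatm

pCO2 = 1170 μatm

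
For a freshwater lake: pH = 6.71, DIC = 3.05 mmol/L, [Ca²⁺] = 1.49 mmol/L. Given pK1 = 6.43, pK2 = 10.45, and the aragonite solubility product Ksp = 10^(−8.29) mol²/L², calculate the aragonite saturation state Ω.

α₂ = 1 / (1 + [H⁺]/K2 + [H⁺]²/(K1K2)) = 1 / (1 + 10^+3.74 + 10^+3.46)
   = 1 / (1 + 5495.4 + 2884.0) = 1/8380.4 = 0.0001193
[CO3²⁻] = α₂ × DIC = 0.0001193 × 3.05 = 0.0003639 mmol/L = 0.3639 μmol/L
Ksp = 10^(−8.29) = 5.129×10^-9
Ω = [Ca²⁺][CO3²⁻]/Ksp = (1.49×10^-3)(3.639×10^-7) / 5.129×10^-9 = 0.106

Ω = 0.106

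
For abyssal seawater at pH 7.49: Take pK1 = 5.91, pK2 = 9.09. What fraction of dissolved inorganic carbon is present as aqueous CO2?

α₀ = 0.0250

α₀ = 1 / (1 + K1/[H⁺] + K1K2/[H⁺]²) = 1 / (1 + 10^+1.58 + 10^-0.02)
   = 1 / (1 + 38.019 + 0.95499) = 1/39.974 = 0.02502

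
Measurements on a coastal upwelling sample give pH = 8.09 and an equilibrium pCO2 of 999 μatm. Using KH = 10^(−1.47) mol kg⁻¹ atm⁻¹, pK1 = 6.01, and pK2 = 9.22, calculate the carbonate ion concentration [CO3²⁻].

[CO3²⁻] = 0.302 mmol/kg

[CO2*] = KH · pCO2 = 10^(−1.47) × 999×10^-6 = 3.385×10^-5 mol/kg
α₀ = 1/(1 + K1/[H⁺] + K1K2/[H⁺]²) = 1/(1 + 10^+2.08 + 10^+0.95) = 0.007684
DIC = [CO2*]/α₀ = 3.385×10^-5 / 0.007684 = 4.405 mmol/kg
[CO3²⁻] = α₂·DIC; α₂ = 0.06848, so [CO3²⁻] = 0.06848 × 4.405 = 0.302 mmol/kg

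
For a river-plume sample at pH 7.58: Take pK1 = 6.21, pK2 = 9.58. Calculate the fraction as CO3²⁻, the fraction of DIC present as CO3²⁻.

α₂ = 0.00950

α₂ = 1 / (1 + [H⁺]/K2 + [H⁺]²/(K1K2)) = 1 / (1 + 10^+2.00 + 10^+0.63)
   = 1 / (1 + 100.00 + 4.2658) = 1/105.27 = 0.009500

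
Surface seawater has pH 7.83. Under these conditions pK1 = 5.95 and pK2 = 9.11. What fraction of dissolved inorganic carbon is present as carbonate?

α₂ = 1 / (1 + [H⁺]/K2 + [H⁺]²/(K1K2)) = 1 / (1 + 10^+1.28 + 10^-0.60)
   = 1 / (1 + 19.055 + 0.25119) = 1/20.306 = 0.04925

α₂ = 0.0492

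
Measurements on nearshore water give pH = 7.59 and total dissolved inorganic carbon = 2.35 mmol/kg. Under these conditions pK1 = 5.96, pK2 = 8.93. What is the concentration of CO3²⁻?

[CO3²⁻] = 0.100 mmol/kg

α₂ = 1 / (1 + [H⁺]/K2 + [H⁺]²/(K1K2)) = 1 / (1 + 10^+1.34 + 10^-0.29)
   = 1 / (1 + 21.878 + 0.51286) = 1/23.390 = 0.04275
[CO3²⁻] = α₂ × DIC = 0.04275 × 2.35 = 0.100 mmol/kg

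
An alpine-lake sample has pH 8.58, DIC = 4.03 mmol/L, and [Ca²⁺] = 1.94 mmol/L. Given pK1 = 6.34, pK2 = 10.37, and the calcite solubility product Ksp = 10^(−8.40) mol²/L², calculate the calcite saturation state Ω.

α₂ = 1 / (1 + [H⁺]/K2 + [H⁺]²/(K1K2)) = 1 / (1 + 10^+1.79 + 10^-0.45)
   = 1 / (1 + 61.660 + 0.35481) = 1/63.014 = 0.01587
[CO3²⁻] = α₂ × DIC = 0.01587 × 4.03 = 0.06395 mmol/L
Ksp = 10^(−8.40) = 3.981×10^-9
Ω = [Ca²⁺][CO3²⁻]/Ksp = (1.94×10^-3)(6.395×10^-5) / 3.981×10^-9 = 31.2

Ω = 31.2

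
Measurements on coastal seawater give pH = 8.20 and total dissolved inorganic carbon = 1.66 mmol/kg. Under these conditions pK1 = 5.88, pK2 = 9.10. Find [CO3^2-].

[CO3²⁻] = 0.185 mmol/kg

α₂ = 1 / (1 + [H⁺]/K2 + [H⁺]²/(K1K2)) = 1 / (1 + 10^+0.90 + 10^-1.42)
   = 1 / (1 + 7.9433 + 0.038019) = 1/8.9813 = 0.1113
[CO3²⁻] = α₂ × DIC = 0.1113 × 1.66 = 0.185 mmol/kg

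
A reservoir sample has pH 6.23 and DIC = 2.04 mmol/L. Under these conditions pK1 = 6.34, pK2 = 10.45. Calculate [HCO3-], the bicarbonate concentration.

[HCO3⁻] = 0.891 mmol/L

α₁ = 1 / (1 + [H⁺]/K1 + K2/[H⁺]) = 1 / (1 + 10^+0.11 + 10^-4.22)
   = 1 / (1 + 1.2882 + 6.0256×10^-5) = 1/2.2883 = 0.4370
[HCO3⁻] = α₁ × DIC = 0.4370 × 2.04 = 0.891 mmol/L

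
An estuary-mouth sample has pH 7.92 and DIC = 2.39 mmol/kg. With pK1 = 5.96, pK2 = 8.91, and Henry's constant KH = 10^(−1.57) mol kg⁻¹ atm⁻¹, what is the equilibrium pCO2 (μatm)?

α₀ = 1 / (1 + K1/[H⁺] + K1K2/[H⁺]²) = 1 / (1 + 10^+1.96 + 10^+0.97)
   = 1 / (1 + 91.201 + 9.3325) = 1/101.53 = 0.009849
[CO2*] = α₀ × DIC = 0.009849 × 2.39 = 0.02354 mmol/kg
pCO2 = [CO2*]/KH = 2.354×10^-5 / 2.692×10^-2 = 875 μatm

pCO2 = 875 μatm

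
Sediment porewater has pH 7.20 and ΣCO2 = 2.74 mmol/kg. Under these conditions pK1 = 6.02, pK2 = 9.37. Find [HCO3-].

[HCO3⁻] = 2.55 mmol/kg

α₁ = 1 / (1 + [H⁺]/K1 + K2/[H⁺]) = 1 / (1 + 10^-1.18 + 10^-2.17)
   = 1 / (1 + 0.066069 + 0.0067608) = 1/1.0728 = 0.9321
[HCO3⁻] = α₁ × DIC = 0.9321 × 2.74 = 2.55 mmol/kg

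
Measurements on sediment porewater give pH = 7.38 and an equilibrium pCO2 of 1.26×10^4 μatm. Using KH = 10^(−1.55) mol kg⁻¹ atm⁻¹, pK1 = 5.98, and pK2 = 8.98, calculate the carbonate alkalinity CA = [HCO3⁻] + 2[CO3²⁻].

[CO2*] = KH · pCO2 = 10^(−1.55) × 1.26×10^4×10^-6 = 3.551×10^-4 mol/kg
α₀ = 1/(1 + K1/[H⁺] + K1K2/[H⁺]²) = 1/(1 + 10^+1.40 + 10^-0.20) = 0.03738
DIC = [CO2*]/α₀ = 3.551×10^-4 / 0.03738 = 9.499 mmol/kg
CA = (α₁ + 2α₂)·DIC = (0.9390 + 2×0.02359) × 9.499 = 9.37 mmol/kg

CA = 9.37 mmol/kg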